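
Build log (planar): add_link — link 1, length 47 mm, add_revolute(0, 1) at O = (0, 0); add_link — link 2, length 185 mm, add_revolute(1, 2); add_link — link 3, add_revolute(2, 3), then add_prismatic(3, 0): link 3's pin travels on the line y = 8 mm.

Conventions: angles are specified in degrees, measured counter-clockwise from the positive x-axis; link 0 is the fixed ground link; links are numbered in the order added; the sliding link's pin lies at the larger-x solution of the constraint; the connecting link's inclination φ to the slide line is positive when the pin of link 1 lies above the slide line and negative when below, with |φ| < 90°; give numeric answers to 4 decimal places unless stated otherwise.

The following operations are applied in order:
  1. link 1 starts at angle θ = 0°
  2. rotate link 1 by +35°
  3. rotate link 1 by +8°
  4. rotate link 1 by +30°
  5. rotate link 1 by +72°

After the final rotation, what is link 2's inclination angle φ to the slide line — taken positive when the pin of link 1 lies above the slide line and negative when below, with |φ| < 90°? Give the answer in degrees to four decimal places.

geometry: r = 47 mm, L = 185 mm, e = 8 mm; θ starts at 0°
rotate link 1 by +35°: θ ← 0° +35° = 35°
rotate link 1 by +8°: θ ← 35° +8° = 43°
rotate link 1 by +30°: θ ← 43° +30° = 73°
rotate link 1 by +72°: θ ← 73° +72° = 145°
h = r sin θ − e = 26.958093 − 8 = 18.958093
sin φ = h / L = 18.958093 / 185 = 0.10247618
φ = arcsin(0.10247618) = 5.881778°

5.8818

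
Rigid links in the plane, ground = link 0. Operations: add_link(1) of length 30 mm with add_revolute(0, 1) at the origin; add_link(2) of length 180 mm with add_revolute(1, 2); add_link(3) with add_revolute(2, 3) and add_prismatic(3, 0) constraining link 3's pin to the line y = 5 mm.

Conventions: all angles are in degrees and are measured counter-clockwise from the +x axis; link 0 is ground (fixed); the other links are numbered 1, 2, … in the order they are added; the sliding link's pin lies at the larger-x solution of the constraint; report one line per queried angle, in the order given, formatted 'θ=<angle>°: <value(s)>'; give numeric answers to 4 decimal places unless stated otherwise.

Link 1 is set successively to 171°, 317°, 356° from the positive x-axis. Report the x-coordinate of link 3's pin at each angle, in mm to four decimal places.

geometry: r = 30 mm, L = 180 mm, e = 5 mm
θ=171°: crank pin P = (r cos θ, r sin θ) = (-29.630650, 4.693034)
θ=171°: h = r sin θ − e = 4.693034 − 5 = -0.306966
θ=171°: x = r cos θ + √(L² − h²) = -29.630650 + 179.999738 = 150.369088
θ=317°: crank pin P = (r cos θ, r sin θ) = (21.940611, -20.459951)
θ=317°: h = r sin θ − e = -20.459951 − 5 = -25.459951
θ=317°: x = r cos θ + √(L² − h²) = 21.940611 + 178.190322 = 200.130933
θ=356°: crank pin P = (r cos θ, r sin θ) = (29.926922, -2.092694)
θ=356°: h = r sin θ − e = -2.092694 − 5 = -7.092694
θ=356°: x = r cos θ + √(L² − h²) = 29.926922 + 179.860206 = 209.787127

θ=171°: 150.3691
θ=317°: 200.1309
θ=356°: 209.7871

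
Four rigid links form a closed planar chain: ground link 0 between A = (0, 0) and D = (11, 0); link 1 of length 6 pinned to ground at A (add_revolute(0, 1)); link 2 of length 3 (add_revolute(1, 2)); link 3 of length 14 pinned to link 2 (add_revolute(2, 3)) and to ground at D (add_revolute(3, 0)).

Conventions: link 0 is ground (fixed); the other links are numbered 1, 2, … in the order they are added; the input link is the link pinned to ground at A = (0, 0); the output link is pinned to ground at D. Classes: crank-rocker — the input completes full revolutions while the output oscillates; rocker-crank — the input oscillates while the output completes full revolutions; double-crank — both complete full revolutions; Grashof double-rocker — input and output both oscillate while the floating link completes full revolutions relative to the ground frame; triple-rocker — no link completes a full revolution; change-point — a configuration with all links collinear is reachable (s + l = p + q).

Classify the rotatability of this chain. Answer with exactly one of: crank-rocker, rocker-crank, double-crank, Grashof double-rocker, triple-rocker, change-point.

lengths: ground=11, input=6, coupler=3, output=14
sorted: s=3 (shortest), l=14 (longest), p+q=17
s + l = 17 vs p + q = 17
s + l = p + q → change-point (collinear configuration reachable)

change-point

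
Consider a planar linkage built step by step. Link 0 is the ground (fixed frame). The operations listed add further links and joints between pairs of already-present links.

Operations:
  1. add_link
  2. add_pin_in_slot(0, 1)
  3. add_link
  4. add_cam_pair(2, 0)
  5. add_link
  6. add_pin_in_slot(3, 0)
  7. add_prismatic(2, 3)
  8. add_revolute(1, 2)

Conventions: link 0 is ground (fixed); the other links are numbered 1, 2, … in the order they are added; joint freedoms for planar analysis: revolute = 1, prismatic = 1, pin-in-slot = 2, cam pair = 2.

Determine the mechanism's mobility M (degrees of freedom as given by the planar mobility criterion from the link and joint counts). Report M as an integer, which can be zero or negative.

ground; <1,0,0>
#1 <2,0,0>
PS:0↔1 J2 <2,0,1>
#2 <3,0,1>
C:2↔0 J2 <3,0,2>
#3 <4,0,2>
PS:3↔0 J2 <4,0,3>
P:2↔3 J1 <4,1,3>
R:1↔2 J1 <4,2,3>
3×3 − 2×2 − 1×3 = 2

M = 2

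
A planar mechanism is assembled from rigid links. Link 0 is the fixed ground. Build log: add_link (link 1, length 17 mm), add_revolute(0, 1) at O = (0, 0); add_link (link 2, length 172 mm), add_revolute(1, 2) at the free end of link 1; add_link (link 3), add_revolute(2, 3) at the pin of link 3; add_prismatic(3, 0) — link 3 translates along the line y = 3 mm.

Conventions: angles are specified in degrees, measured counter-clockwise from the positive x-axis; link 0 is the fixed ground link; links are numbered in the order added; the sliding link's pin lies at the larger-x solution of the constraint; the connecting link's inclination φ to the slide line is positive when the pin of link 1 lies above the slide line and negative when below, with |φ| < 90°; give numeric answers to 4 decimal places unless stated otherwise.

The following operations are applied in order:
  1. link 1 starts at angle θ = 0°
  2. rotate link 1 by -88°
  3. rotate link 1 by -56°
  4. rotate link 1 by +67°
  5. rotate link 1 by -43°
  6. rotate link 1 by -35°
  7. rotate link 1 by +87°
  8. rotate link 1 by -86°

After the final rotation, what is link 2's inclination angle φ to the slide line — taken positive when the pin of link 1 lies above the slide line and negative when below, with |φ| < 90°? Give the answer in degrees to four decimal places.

geometry: r = 17 mm, L = 172 mm, e = 3 mm; θ starts at 0°
rotate link 1 by -88°: θ ← 0° -88° = -88°
rotate link 1 by -56°: θ ← -88° -56° = -144°
rotate link 1 by +67°: θ ← -144° +67° = -77°
rotate link 1 by -43°: θ ← -77° -43° = -120°
rotate link 1 by -35°: θ ← -120° -35° = -155°
rotate link 1 by +87°: θ ← -155° +87° = -68°
rotate link 1 by -86°: θ ← -68° -86° = -154°
h = r sin θ − e = -7.452309 − 3 = -10.452309
sin φ = h / L = -10.452309 / 172 = -0.06076924
φ = arcsin(-0.06076924) = -3.483968°

-3.4840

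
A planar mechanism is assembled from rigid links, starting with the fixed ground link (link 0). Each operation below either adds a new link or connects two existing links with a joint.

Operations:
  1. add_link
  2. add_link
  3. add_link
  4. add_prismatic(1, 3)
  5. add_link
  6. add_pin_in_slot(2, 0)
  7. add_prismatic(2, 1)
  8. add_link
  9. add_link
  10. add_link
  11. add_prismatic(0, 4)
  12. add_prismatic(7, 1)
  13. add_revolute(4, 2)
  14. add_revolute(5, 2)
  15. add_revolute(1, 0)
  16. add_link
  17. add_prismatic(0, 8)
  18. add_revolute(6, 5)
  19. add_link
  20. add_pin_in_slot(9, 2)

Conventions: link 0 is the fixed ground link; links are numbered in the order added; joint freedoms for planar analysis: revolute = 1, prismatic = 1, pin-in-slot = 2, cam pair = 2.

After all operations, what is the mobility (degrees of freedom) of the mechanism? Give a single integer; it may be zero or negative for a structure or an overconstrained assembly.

L=1 J1=0 J2=0
add link → L=2 J1=0 J2=0
add link → L=3 J1=0 J2=0
add link → L=4 J1=0 J2=0
P@1,3 dof=1 J1 → L=4 J1=1 J2=0
add link → L=5 J1=1 J2=0
PS@2,0 dof=2 J2 → L=5 J1=1 J2=1
P@2,1 dof=1 J1 → L=5 J1=2 J2=1
add link → L=6 J1=2 J2=1
add link → L=7 J1=2 J2=1
add link → L=8 J1=2 J2=1
P@0,4 dof=1 J1 → L=8 J1=3 J2=1
P@7,1 dof=1 J1 → L=8 J1=4 J2=1
R@4,2 dof=1 J1 → L=8 J1=5 J2=1
R@5,2 dof=1 J1 → L=8 J1=6 J2=1
R@1,0 dof=1 J1 → L=8 J1=7 J2=1
add link → L=9 J1=7 J2=1
P@0,8 dof=1 J1 → L=9 J1=8 J2=1
R@6,5 dof=1 J1 → L=9 J1=9 J2=1
add link → L=10 J1=9 J2=1
PS@9,2 dof=2 J2 → L=10 J1=9 J2=2
M=3(L−1)−2J1−J2=3·9−2·9−2=7

M = 7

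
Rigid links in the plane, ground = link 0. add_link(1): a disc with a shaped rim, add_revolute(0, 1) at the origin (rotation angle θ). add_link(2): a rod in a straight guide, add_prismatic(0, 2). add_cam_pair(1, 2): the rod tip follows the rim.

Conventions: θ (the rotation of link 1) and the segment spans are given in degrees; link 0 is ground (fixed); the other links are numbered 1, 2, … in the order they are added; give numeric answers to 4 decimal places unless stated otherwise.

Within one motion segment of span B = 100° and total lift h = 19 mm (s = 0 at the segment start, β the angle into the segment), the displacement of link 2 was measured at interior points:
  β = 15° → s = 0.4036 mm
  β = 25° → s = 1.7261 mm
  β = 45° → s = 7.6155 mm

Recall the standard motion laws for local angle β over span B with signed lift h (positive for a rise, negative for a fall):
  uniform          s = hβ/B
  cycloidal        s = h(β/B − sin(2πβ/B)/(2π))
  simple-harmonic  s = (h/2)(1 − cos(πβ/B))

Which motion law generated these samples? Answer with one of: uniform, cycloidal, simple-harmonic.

candidates at β/B = r: uniform s = h·r (linear in β); cycloidal s = h·(r − sin(2πr)/(2π)); simple-harmonic s = (h/2)(1 − cos(πr))
β=15°: printed 0.4036 | uniform 2.8500, cycloidal 0.4036, simple-harmonic 1.0354
β=25°: printed 1.7261 | uniform 4.7500, cycloidal 1.7261, simple-harmonic 2.7825
β=45°: printed 7.6155 | uniform 8.5500, cycloidal 7.6155, simple-harmonic 8.0139
only one law matches every sample → cycloidal

cycloidal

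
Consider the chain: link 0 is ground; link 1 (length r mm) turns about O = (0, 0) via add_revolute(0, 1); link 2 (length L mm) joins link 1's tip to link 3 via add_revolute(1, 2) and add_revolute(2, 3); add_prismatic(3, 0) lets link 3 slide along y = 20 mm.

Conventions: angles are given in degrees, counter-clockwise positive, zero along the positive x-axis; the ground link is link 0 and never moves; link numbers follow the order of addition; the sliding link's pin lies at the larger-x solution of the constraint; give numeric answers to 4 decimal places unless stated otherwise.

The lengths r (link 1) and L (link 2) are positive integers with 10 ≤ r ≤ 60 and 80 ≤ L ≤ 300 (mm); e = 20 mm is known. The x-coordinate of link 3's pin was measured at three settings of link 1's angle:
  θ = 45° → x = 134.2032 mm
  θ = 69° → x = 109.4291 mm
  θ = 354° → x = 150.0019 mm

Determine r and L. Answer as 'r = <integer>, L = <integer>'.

constraint per measurement: (x − r cos θ)² + (r sin θ − e)² = L²
subtracting the θ₁ and θ₂ equations cancels the r² and L² terms:
r = (x₁² − x₂²) / (2[(x₁cos θ₁ + e sin θ₁) − (x₂cos θ₂ + e sin θ₂)]) = 59.0000 → r = 59
L² = (x₁ − r cos θ₁)² + (r sin θ₁ − e)² = 9024.9997 → L = 95.0000 → L = 95
check at θ₃=354°: x = 150.0019 (printed 150.0019) ✓

r = 59, L = 95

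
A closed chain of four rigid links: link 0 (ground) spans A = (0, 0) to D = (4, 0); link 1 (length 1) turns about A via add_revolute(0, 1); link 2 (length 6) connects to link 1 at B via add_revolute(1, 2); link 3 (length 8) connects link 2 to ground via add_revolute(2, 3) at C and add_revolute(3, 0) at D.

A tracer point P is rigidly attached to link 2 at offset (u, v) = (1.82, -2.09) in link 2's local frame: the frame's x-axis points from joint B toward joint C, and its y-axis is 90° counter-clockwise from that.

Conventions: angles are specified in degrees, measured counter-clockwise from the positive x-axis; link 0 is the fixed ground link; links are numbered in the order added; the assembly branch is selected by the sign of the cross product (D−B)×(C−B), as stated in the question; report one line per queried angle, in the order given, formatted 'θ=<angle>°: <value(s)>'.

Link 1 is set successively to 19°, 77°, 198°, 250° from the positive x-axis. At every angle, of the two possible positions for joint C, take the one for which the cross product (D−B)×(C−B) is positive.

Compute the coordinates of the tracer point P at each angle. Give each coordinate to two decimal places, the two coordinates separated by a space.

A=(0,0), D=(4.00,0)
θ=19°: B = A + 1.00·(cos19°, sin19°) = (0.9455, 0.3256)
θ=19°: |BD| = 3.0718
θ=19°: circle(B,6.00) ∩ circle(D,8.00): a=-3.0217, h=5.1836
θ=19°:   candidates: C₊=(-1.5098,5.8002) cross=15.923; C₋=(-2.6086,-4.5085) cross=-15.923
θ=19°:   branch + wants cross > 0 → take C=(-1.5098,5.8002) (cross=15.923)
θ=19°: ex = (C−B)/|BC| = (-0.4092,0.9124); ey = (-0.9124,-0.4092)
θ=19°: P = B + 1.82·ex + -2.09·ey = (2.1077,2.8415)
θ=77°: B = A + 1.00·(cos77°, sin77°) = (0.2250, 0.9744)
θ=77°: |BD| = 3.8988
θ=77°: circle(B,6.00) ∩ circle(D,8.00): a=-1.6415, h=5.7711
θ=77°:   candidates: C₊=(0.0778,6.9726) cross=22.500; C₋=(-2.8068,-4.2034) cross=-22.500
θ=77°:   branch + wants cross > 0 → take C=(0.0778,6.9726) (cross=22.500)
θ=77°: ex = (C−B)/|BC| = (-0.0245,0.9997); ey = (-0.9997,-0.0245)
θ=77°: P = B + 1.82·ex + -2.09·ey = (2.2697,2.8451)
θ=198°: B = A + 1.00·(cos198°, sin198°) = (-0.9511, -0.3090)
θ=198°: |BD| = 4.9607
θ=198°: circle(B,6.00) ∩ circle(D,8.00): a=-0.3418, h=5.9903
θ=198°:   candidates: C₊=(-1.6654,5.6483) cross=29.716; C₋=(-0.9191,-6.3089) cross=-29.716
θ=198°:   branch + wants cross > 0 → take C=(-1.6654,5.6483) (cross=29.716)
θ=198°: ex = (C−B)/|BC| = (-0.1191,0.9929); ey = (-0.9929,-0.1191)
θ=198°: P = B + 1.82·ex + -2.09·ey = (0.9074,1.7469)
θ=250°: B = A + 1.00·(cos250°, sin250°) = (-0.3420, -0.9397)
θ=250°: |BD| = 4.4425
θ=250°: circle(B,6.00) ∩ circle(D,8.00): a=-0.9301, h=5.9275
θ=250°:   candidates: C₊=(-2.5048,4.6569) cross=26.333; C₋=(0.0027,-6.9298) cross=-26.333
θ=250°:   branch + wants cross > 0 → take C=(-2.5048,4.6569) (cross=26.333)
θ=250°: ex = (C−B)/|BC| = (-0.3605,0.9328); ey = (-0.9328,-0.3605)
θ=250°: P = B + 1.82·ex + -2.09·ey = (0.9514,1.5113)

θ=19°: 2.11 2.84
θ=77°: 2.27 2.85
θ=198°: 0.91 1.75
θ=250°: 0.95 1.51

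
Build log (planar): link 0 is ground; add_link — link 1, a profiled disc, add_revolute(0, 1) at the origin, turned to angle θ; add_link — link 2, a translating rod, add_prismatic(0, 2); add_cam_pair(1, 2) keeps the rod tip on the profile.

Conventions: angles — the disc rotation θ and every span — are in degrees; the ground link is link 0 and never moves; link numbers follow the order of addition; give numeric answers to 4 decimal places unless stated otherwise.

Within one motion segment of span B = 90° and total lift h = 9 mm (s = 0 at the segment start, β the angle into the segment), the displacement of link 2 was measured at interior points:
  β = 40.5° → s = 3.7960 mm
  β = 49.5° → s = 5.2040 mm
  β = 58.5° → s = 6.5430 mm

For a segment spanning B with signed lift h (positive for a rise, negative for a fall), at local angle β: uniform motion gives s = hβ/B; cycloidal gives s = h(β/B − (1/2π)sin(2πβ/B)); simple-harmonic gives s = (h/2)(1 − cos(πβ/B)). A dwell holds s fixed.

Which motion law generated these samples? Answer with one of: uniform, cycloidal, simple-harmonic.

candidates at β/B = r: uniform s = h·r (linear in β); cycloidal s = h·(r − sin(2πr)/(2π)); simple-harmonic s = (h/2)(1 − cos(πr))
β=40.5°: printed 3.7960 | uniform 4.0500, cycloidal 3.6074, simple-harmonic 3.7960
β=49.5°: printed 5.2040 | uniform 4.9500, cycloidal 5.3926, simple-harmonic 5.2040
β=58.5°: printed 6.5430 | uniform 5.8500, cycloidal 7.0088, simple-harmonic 6.5430
only one law matches every sample → simple-harmonic

simple-harmonic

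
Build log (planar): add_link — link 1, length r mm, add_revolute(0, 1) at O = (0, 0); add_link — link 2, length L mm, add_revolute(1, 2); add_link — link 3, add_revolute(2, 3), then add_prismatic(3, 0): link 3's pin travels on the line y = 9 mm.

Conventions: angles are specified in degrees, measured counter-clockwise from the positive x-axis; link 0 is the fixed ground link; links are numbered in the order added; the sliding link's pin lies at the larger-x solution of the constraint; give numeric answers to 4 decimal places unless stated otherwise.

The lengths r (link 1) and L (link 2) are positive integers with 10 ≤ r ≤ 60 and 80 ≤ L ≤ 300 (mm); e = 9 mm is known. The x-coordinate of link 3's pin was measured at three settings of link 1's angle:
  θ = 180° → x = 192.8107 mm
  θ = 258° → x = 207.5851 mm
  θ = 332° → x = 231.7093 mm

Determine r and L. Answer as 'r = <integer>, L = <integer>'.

constraint per measurement: (x − r cos θ)² + (r sin θ − e)² = L²
subtracting the θ₁ and θ₂ equations cancels the r² and L² terms:
r = (x₁² − x₂²) / (2[(x₁cos θ₁ + e sin θ₁) − (x₂cos θ₂ + e sin θ₂)]) = 21.0000 → r = 21
L² = (x₁ − r cos θ₁)² + (r sin θ₁ − e)² = 45796.0154 → L = 214.0000 → L = 214
check at θ₃=332°: x = 231.7093 (printed 231.7093) ✓

r = 21, L = 214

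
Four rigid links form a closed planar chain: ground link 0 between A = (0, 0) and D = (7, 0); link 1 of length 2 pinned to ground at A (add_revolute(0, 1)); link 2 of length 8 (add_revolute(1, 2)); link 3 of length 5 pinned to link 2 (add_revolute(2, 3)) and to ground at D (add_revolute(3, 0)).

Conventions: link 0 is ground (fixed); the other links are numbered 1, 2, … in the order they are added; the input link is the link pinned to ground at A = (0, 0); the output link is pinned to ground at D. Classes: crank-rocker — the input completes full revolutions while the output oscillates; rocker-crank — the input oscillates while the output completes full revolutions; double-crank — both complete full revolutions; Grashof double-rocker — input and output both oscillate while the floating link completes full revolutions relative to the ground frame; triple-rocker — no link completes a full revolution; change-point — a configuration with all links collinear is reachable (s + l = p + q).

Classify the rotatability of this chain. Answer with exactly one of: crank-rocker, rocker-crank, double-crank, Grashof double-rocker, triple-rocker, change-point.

lengths: ground=7, input=2, coupler=8, output=5
sorted: s=2 (shortest), l=8 (longest), p+q=12
s + l = 10 vs p + q = 12
s + l < p + q (Grashof) with shortest = input link → crank-rocker

crank-rocker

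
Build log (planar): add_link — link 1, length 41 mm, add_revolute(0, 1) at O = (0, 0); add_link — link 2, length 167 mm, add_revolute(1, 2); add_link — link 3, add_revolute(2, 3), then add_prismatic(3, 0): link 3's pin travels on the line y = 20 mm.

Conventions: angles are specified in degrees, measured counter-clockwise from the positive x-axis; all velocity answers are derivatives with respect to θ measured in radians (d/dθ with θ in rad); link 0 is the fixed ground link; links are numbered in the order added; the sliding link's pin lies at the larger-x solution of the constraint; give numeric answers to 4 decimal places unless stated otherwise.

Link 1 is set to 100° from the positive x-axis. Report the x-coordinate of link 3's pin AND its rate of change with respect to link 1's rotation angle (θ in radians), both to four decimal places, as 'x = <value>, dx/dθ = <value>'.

geometry: r = 41 mm, L = 167 mm, e = 20 mm
crank pin P = (r cos θ, r sin θ) = (-7.119575, 40.377118)
h = r sin θ − e = 40.377118 − 20 = 20.377118
x = r cos θ + √(L² − h²) = -7.119575 + 165.752143 = 158.632568
dx/dθ = −r sin θ − h·r cos θ/√(L² − h²) (θ in radians; h = 20.377118) = -39.501857

x = 158.6326, dx/dθ = -39.5019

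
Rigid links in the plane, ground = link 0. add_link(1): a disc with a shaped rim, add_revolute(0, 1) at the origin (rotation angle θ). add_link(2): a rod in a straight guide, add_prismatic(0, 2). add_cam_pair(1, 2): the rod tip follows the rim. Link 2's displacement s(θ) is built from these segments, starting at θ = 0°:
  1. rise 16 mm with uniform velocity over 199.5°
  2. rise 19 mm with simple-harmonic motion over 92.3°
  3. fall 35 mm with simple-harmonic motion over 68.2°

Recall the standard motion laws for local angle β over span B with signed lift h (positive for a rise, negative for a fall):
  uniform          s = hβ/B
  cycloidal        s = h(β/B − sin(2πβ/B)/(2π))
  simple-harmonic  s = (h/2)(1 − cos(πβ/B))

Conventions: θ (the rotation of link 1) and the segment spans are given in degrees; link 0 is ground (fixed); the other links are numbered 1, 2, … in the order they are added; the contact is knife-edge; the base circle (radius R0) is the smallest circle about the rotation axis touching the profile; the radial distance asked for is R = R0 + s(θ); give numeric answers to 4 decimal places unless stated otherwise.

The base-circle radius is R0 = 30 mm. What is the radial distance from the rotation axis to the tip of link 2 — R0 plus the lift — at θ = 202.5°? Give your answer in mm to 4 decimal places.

segment 1 (0° to 199.5°, uniform, h = 16) is passed completely: s = 0.0000 + (16) = 16.0000
θ = 202.5° falls in segment 2 (199.5° to 291.8°, simple-harmonic, h = 19): β = 202.5 − 199.5 = 3°, B = 92.3°; Δs = 19/2·(1 − cos(π·0.0325)) = 0.0495; s = 16.0000 + 0.0495 = 16.0495
R = R0 + s = 30 + 16.0495 = 46.0495

46.0495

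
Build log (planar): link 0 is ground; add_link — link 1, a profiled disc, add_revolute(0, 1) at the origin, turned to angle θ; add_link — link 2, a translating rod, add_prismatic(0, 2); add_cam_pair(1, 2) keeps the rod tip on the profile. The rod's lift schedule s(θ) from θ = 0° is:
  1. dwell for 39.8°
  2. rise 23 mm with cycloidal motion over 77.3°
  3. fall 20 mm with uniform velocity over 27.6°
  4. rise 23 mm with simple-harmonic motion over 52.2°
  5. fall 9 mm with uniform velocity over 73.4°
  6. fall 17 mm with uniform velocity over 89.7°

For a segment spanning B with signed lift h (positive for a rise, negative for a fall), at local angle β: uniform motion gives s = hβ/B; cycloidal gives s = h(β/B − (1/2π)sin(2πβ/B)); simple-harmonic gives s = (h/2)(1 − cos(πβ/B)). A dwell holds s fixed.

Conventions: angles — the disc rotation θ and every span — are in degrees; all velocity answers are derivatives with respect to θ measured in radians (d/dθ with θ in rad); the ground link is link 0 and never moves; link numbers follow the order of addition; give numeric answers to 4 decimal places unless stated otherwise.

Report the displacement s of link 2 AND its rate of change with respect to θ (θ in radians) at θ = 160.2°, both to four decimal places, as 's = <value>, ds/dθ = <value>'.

seg 1 [0°–39.8°] dwell: s stays 0.0000
seg 2 [39.8°–117.1°] cycloidal, h=23: full span → s += 23 → s = 23.0000
seg 3 [117.1°–144.7°] uniform, h=-20: full span → s += -20 → s = 3.0000
seg 4 [144.7°–196.9°] simple-harmonic, h=23: θ=160.2° here. β=15.5, B=52.2. 23/2·(1 − cos(π·0.2969)) = 4.6512 → s = 7.6512
velocity in seg [144.7°–196.9°] (simple-harmonic), θ in radians: β = 15.5° = 0.2705 rad, B = 52.2° = 0.9111 rad; ds/dθ = (πh/(2B)) sin(πβ/B) = (π·23/(2·0.9111)) sin(π·0.2969) = 31.855775 mm/rad

s = 7.6512, ds/dθ = 31.8558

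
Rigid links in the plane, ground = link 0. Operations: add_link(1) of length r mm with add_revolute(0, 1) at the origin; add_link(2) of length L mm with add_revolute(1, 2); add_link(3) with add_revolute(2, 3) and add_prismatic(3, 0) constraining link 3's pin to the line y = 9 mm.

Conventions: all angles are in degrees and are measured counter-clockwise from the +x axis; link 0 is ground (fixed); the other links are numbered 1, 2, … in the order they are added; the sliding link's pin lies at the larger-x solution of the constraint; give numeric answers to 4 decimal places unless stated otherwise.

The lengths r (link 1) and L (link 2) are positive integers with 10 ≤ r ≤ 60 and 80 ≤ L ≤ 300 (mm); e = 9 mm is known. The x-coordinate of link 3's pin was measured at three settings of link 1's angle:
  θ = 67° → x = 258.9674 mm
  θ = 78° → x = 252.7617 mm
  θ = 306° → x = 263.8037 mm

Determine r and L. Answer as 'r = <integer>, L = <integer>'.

constraint per measurement: (x − r cos θ)² + (r sin θ − e)² = L²
subtracting the θ₁ and θ₂ equations cancels the r² and L² terms:
r = (x₁² − x₂²) / (2[(x₁cos θ₁ + e sin θ₁) − (x₂cos θ₂ + e sin θ₂)]) = 33.0000 → r = 33
L² = (x₁ − r cos θ₁)² + (r sin θ₁ − e)² = 61009.0172 → L = 247.0000 → L = 247
check at θ₃=306°: x = 263.8037 (printed 263.8037) ✓

r = 33, L = 247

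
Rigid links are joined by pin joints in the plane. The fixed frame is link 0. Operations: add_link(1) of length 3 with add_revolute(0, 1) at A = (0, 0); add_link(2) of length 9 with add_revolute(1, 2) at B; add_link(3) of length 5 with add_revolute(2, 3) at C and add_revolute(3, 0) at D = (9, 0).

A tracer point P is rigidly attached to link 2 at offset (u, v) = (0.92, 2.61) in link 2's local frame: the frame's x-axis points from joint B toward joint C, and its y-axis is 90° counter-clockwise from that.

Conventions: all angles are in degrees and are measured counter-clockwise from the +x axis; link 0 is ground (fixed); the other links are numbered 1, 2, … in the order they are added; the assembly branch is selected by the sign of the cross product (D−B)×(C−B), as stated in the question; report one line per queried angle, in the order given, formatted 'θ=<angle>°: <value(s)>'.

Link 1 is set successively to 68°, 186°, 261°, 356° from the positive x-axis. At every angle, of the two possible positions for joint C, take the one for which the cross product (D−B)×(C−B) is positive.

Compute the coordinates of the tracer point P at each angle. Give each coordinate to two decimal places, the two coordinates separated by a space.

A=(0,0), D=(9.00,0)
θ=68°: B = A + 3.00·(cos68°, sin68°) = (1.1238, 2.7816)
θ=68°: |BD| = 8.3529
θ=68°: circle(B,9.00) ∩ circle(D,5.00): a=7.5286, h=4.9316
θ=68°:   candidates: C₊=(9.8649,4.9246) cross=41.193; C₋=(6.5805,-4.3756) cross=-41.193
θ=68°:   branch + wants cross > 0 → take C=(9.8649,4.9246) (cross=41.193)
θ=68°: ex = (C−B)/|BC| = (0.9712,0.2381); ey = (-0.2381,0.9712)
θ=68°: P = B + 0.92·ex + 2.61·ey = (1.3959,5.5355)
θ=186°: B = A + 3.00·(cos186°, sin186°) = (-2.9836, -0.3136)
θ=186°: |BD| = 11.9877
θ=186°: circle(B,9.00) ∩ circle(D,5.00): a=8.3296, h=3.4086
θ=186°:   candidates: C₊=(5.2540,3.3117) cross=40.861; C₋=(5.4323,-3.5031) cross=-40.861
θ=186°:   branch + wants cross > 0 → take C=(5.2540,3.3117) (cross=40.861)
θ=186°: ex = (C−B)/|BC| = (0.9153,0.4028); ey = (-0.4028,0.9153)
θ=186°: P = B + 0.92·ex + 2.61·ey = (-3.1928,2.4459)
θ=261°: B = A + 3.00·(cos261°, sin261°) = (-0.4693, -2.9631)
θ=261°: |BD| = 9.9221
θ=261°: circle(B,9.00) ∩ circle(D,5.00): a=7.7830, h=4.5193
θ=261°:   candidates: C₊=(5.6089,3.6743) cross=44.841; C₋=(8.3082,-4.9519) cross=-44.841
θ=261°:   branch + wants cross > 0 → take C=(5.6089,3.6743) (cross=44.841)
θ=261°: ex = (C−B)/|BC| = (0.6754,0.7375); ey = (-0.7375,0.6754)
θ=261°: P = B + 0.92·ex + 2.61·ey = (-1.7728,-0.5219)
θ=356°: B = A + 3.00·(cos356°, sin356°) = (2.9927, -0.2093)
θ=356°: |BD| = 6.0110
θ=356°: circle(B,9.00) ∩ circle(D,5.00): a=7.6636, h=4.7190
θ=356°:   candidates: C₊=(10.4874,4.7736) cross=28.365; C₋=(10.8160,-4.6586) cross=-28.365
θ=356°:   branch + wants cross > 0 → take C=(10.4874,4.7736) (cross=28.365)
θ=356°: ex = (C−B)/|BC| = (0.8327,0.5537); ey = (-0.5537,0.8327)
θ=356°: P = B + 0.92·ex + 2.61·ey = (2.3138,2.4736)

θ=68°: 1.40 5.54
θ=186°: -3.19 2.45
θ=261°: -1.77 -0.52
θ=356°: 2.31 2.47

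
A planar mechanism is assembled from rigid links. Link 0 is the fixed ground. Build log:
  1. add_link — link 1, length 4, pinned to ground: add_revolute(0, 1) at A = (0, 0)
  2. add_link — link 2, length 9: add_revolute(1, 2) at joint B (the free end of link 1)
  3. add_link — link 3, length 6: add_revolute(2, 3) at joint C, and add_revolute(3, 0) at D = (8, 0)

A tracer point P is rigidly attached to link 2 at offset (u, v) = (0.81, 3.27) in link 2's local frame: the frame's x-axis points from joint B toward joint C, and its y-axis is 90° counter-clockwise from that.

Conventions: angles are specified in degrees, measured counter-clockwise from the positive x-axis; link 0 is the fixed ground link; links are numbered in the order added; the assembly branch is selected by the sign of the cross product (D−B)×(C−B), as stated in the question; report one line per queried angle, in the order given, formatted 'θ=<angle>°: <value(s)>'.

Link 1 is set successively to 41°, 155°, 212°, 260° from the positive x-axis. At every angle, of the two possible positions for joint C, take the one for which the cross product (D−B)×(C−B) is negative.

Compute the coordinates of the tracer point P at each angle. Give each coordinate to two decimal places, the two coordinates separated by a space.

A=(0,0), D=(8.00,0)
θ=41°: B = A + 4.00·(cos41°, sin41°) = (3.0188, 2.6242)
θ=41°: |BD| = 5.6301
θ=41°: circle(B,9.00) ∩ circle(D,6.00): a=6.8114, h=5.8826
θ=41°:   candidates: C₊=(11.7870,4.6539) cross=33.120; C₋=(6.3032,-5.7551) cross=-33.120
θ=41°:   branch - wants cross < 0 → take C=(6.3032,-5.7551) (cross=-33.120)
θ=41°: ex = (C−B)/|BC| = (0.3649,-0.9310); ey = (0.9310,0.3649)
θ=41°: P = B + 0.81·ex + 3.27·ey = (6.3589,3.0634)
θ=155°: B = A + 4.00·(cos155°, sin155°) = (-3.6252, 1.6905)
θ=155°: |BD| = 11.7475
θ=155°: circle(B,9.00) ∩ circle(D,6.00): a=7.7891, h=4.5090
θ=155°:   candidates: C₊=(4.7316,5.0317) cross=52.969; C₋=(3.4339,-3.8924) cross=-52.969
θ=155°:   branch - wants cross < 0 → take C=(3.4339,-3.8924) (cross=-52.969)
θ=155°: ex = (C−B)/|BC| = (0.7843,-0.6203); ey = (0.6203,0.7843)
θ=155°: P = B + 0.81·ex + 3.27·ey = (-0.9615,3.7528)
θ=212°: B = A + 4.00·(cos212°, sin212°) = (-3.3922, -2.1197)
θ=212°: |BD| = 11.5877
θ=212°: circle(B,9.00) ∩ circle(D,6.00): a=7.7356, h=4.6001
θ=212°:   candidates: C₊=(3.3714,3.8178) cross=53.305; C₋=(5.0543,-5.2271) cross=-53.305
θ=212°:   branch - wants cross < 0 → take C=(5.0543,-5.2271) (cross=-53.305)
θ=212°: ex = (C−B)/|BC| = (0.9385,-0.3453); ey = (0.3453,0.9385)
θ=212°: P = B + 0.81·ex + 3.27·ey = (-1.5030,0.6696)
θ=260°: B = A + 4.00·(cos260°, sin260°) = (-0.6946, -3.9392)
θ=260°: |BD| = 9.5453
θ=260°: circle(B,9.00) ∩ circle(D,6.00): a=7.1298, h=5.4923
θ=260°:   candidates: C₊=(3.5332,4.0059) cross=52.426; C₋=(8.0664,-5.9996) cross=-52.426
θ=260°:   branch - wants cross < 0 → take C=(8.0664,-5.9996) (cross=-52.426)
θ=260°: ex = (C−B)/|BC| = (0.9734,-0.2289); ey = (0.2289,0.9734)
θ=260°: P = B + 0.81·ex + 3.27·ey = (0.8425,-0.9415)

θ=41°: 6.36 3.06
θ=155°: -0.96 3.75
θ=212°: -1.50 0.67
θ=260°: 0.84 -0.94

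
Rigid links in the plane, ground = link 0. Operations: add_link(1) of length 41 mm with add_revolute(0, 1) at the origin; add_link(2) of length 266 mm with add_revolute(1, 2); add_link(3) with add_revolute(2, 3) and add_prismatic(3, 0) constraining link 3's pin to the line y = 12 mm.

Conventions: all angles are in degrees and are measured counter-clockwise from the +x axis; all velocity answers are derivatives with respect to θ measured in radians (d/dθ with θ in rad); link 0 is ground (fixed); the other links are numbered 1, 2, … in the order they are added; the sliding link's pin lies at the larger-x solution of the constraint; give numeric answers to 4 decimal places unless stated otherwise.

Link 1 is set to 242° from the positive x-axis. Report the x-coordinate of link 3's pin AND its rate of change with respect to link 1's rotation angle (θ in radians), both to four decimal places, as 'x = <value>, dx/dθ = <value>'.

geometry: r = 41 mm, L = 266 mm, e = 12 mm
crank pin P = (r cos θ, r sin θ) = (-19.248334, -36.200851)
h = r sin θ − e = -36.200851 − 12 = -48.200851
x = r cos θ + √(L² − h²) = -19.248334 + 261.596403 = 242.348069
dx/dθ = −r sin θ − h·r cos θ/√(L² − h²) (θ in radians; h = -48.200851) = 32.654220

x = 242.3481, dx/dθ = 32.6542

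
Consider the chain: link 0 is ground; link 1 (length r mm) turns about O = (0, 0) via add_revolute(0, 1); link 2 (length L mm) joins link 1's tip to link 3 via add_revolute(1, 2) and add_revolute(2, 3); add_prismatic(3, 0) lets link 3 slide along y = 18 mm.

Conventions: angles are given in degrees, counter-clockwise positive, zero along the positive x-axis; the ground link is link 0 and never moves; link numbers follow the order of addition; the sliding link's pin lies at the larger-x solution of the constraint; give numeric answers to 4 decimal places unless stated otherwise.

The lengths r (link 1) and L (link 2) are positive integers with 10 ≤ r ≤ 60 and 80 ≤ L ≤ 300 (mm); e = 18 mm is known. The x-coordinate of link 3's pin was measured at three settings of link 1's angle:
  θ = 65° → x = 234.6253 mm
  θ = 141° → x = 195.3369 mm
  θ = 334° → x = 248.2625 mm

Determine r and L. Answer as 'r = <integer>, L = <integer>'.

constraint per measurement: (x − r cos θ)² + (r sin θ − e)² = L²
subtracting the θ₁ and θ₂ equations cancels the r² and L² terms:
r = (x₁² − x₂²) / (2[(x₁cos θ₁ + e sin θ₁) − (x₂cos θ₂ + e sin θ₂)]) = 32.9999 → r = 33
L² = (x₁ − r cos θ₁)² + (r sin θ₁ − e)² = 48840.9799 → L = 221.0000 → L = 221
check at θ₃=334°: x = 248.2625 (printed 248.2625) ✓

r = 33, L = 221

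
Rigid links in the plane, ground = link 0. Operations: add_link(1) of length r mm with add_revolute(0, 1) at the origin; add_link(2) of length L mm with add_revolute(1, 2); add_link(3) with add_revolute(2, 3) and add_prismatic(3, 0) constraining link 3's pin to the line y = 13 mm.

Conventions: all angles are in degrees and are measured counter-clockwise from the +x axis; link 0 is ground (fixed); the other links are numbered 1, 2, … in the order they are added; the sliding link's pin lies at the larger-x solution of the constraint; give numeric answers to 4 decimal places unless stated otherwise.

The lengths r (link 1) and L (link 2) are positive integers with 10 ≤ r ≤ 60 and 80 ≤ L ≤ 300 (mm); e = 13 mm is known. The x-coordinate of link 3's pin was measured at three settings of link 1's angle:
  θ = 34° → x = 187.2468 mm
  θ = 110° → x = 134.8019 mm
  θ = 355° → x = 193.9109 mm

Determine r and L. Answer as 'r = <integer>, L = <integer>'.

constraint per measurement: (x − r cos θ)² + (r sin θ − e)² = L²
subtracting the θ₁ and θ₂ equations cancels the r² and L² terms:
r = (x₁² − x₂²) / (2[(x₁cos θ₁ + e sin θ₁) − (x₂cos θ₂ + e sin θ₂)]) = 43.0000 → r = 43
L² = (x₁ − r cos θ₁)² + (r sin θ₁ − e)² = 23104.0080 → L = 152.0000 → L = 152
check at θ₃=355°: x = 193.9109 (printed 193.9109) ✓

r = 43, L = 152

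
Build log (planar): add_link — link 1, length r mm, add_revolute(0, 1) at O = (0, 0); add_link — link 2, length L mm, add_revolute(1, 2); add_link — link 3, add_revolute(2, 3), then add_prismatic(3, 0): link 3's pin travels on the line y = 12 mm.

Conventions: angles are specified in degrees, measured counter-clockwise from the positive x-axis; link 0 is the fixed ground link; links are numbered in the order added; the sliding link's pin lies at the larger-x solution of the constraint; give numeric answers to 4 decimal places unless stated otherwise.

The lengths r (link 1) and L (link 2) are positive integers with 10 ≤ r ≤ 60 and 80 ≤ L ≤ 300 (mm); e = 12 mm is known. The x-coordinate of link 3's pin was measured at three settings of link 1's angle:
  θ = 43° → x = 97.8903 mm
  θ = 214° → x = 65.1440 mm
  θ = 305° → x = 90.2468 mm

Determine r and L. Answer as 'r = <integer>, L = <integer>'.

constraint per measurement: (x − r cos θ)² + (r sin θ − e)² = L²
subtracting the θ₁ and θ₂ equations cancels the r² and L² terms:
r = (x₁² − x₂²) / (2[(x₁cos θ₁ + e sin θ₁) − (x₂cos θ₂ + e sin θ₂)]) = 19.0001 → r = 19
L² = (x₁ − r cos θ₁)² + (r sin θ₁ − e)² = 7056.0071 → L = 84.0000 → L = 84
check at θ₃=305°: x = 90.2468 (printed 90.2468) ✓

r = 19, L = 84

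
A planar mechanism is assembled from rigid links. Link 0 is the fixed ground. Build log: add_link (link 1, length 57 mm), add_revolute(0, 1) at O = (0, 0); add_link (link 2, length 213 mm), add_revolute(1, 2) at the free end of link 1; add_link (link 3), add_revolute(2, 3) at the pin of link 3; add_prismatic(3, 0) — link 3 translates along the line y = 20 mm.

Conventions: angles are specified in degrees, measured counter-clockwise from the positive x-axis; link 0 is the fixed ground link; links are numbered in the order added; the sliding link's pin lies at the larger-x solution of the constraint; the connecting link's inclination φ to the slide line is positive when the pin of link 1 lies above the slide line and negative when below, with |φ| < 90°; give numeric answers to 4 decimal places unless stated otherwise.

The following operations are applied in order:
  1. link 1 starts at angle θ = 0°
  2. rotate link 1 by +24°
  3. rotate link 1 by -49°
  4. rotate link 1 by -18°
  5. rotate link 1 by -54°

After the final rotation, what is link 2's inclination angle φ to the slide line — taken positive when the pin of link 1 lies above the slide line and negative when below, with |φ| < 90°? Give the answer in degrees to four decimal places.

geometry: r = 57 mm, L = 213 mm, e = 20 mm; θ starts at 0°
rotate link 1 by +24°: θ ← 0° +24° = 24°
rotate link 1 by -49°: θ ← 24° -49° = -25°
rotate link 1 by -18°: θ ← -25° -18° = -43°
rotate link 1 by -54°: θ ← -43° -54° = -97°
h = r sin θ − e = -56.575131 − 20 = -76.575131
sin φ = h / L = -76.575131 / 213 = -0.35950766
φ = arcsin(-0.35950766) = -21.069963°

-21.0700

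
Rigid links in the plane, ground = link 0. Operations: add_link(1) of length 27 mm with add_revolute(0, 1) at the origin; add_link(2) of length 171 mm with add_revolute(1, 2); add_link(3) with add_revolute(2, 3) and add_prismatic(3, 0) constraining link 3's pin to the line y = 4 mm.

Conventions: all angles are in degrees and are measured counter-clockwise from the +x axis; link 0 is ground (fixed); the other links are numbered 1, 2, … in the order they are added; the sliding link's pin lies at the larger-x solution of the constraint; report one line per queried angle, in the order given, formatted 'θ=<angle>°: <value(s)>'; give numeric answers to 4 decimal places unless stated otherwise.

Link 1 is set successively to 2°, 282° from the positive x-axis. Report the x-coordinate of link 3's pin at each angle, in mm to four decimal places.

geometry: r = 27 mm, L = 171 mm, e = 4 mm
θ=2°: crank pin P = (r cos θ, r sin θ) = (26.983552, 0.942286)
θ=2°: h = r sin θ − e = 0.942286 − 4 = -3.057714
θ=2°: x = r cos θ + √(L² − h²) = 26.983552 + 170.972660 = 197.956212
θ=282°: crank pin P = (r cos θ, r sin θ) = (5.613616, -26.409985)
θ=282°: h = r sin θ − e = -26.409985 − 4 = -30.409985
θ=282°: x = r cos θ + √(L² − h²) = 5.613616 + 168.274278 = 173.887894

θ=2°: 197.9562
θ=282°: 173.8879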